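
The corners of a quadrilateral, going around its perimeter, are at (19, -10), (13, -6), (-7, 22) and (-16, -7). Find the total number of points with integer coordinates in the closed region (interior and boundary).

482

By the shoelace formula, twice the signed area is |(19·(-6) − 13·(-10)) + (13·22 − (-7)·(-6)) + ((-7)·(-7) − (-16)·22) + ((-16)·(-10) − 19·(-7))| = 954, so the area is 477.
Along each edge there are gcd(|Δx|,|Δy|)+1 lattice points, so counting each shared vertex once the boundary has gcd(6,4) + gcd(20,28) + gcd(9,29) + gcd(35,3) = 2+4+1+1 = 8.
Pick's theorem gives I = A − B/2 + 1 = 477 − 8/2 + 1 = 474, so the closed region contains I + B = 474 + 8 = 482 lattice points.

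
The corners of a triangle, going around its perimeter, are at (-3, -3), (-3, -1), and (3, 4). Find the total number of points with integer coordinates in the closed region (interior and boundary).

Using the shoelace formula, 2A = |((-3)·(-1) − (-3)·(-3)) + ((-3)·4 − 3·(-1)) + (3·(-3) − (-3)·4)| = 12, so the area is 6.
Along each edge there are gcd(|Δx|,|Δy|)+1 lattice points, so counting each shared vertex once the boundary has gcd(0,2) + gcd(6,5) + gcd(6,7) = 2+1+1 = 4.
Pick's theorem gives I = A − B/2 + 1 = 6 − 4/2 + 1 = 5, so the closed region contains I + B = 5 + 4 = 9 lattice points.

9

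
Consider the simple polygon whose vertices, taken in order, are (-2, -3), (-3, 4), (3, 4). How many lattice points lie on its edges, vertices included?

8

Along each edge there are gcd(|Δx|,|Δy|)+1 lattice points, so counting each shared vertex once the boundary has gcd(1,7) + gcd(6,0) + gcd(5,7) = 1+6+1 = 8.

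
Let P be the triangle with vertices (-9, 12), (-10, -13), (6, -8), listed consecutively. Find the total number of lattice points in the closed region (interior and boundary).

By the shoelace formula, twice the signed area is |((-9)·(-13) − (-10)·12) + ((-10)·(-8) − 6·(-13)) + (6·12 − (-9)·(-8))| = 395, so the area is 395/2.
Along each edge there are gcd(|Δx|,|Δy|)+1 lattice points, so counting each shared vertex once the boundary has gcd(1,25) + gcd(16,5) + gcd(15,20) = 1+1+5 = 7.
Pick's theorem gives I = A − B/2 + 1 = 395/2 − 7/2 + 1 = 195, so the closed region contains I + B = 195 + 7 = 202 lattice points.

202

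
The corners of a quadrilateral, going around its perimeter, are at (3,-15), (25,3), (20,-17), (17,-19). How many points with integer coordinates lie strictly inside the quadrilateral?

191

Using the shoelace formula, 2A = |[3·3 − 25·(-15)] + [25·(-17) − 20·3] + [20·(-19) − 17·(-17)] + [17·(-15) − 3·(-19)]| = 390, so the area is 195.
The number of boundary lattice points is Σ gcd(|Δx|,|Δy|) = gcd(22,18) + gcd(5,20) + gcd(3,2) + gcd(14,4) = 2+5+1+2 = 10.
By Pick's theorem A = I + B/2 − 1, so I = 195 − 10/2 + 1 = 191.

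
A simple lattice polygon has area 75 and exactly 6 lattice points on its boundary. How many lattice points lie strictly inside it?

73

From Pick's theorem, I = A − B/2 + 1 = 75 − 6/2 + 1 = 73.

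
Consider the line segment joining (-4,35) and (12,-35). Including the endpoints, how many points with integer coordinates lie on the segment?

3

The number of lattice points on a segment between lattice points is gcd(|Δx|,|Δy|) + 1 = gcd(16,70) + 1 = 2 + 1 = 3.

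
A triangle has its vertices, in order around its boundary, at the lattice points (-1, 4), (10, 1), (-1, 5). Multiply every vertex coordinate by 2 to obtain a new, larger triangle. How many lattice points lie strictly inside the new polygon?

20

By the shoelace formula, twice the signed area is |((-1)·1 − 10·4) + (10·5 − (-1)·1) + ((-1)·4 − (-1)·5)| = 11, so the area is 11/2.
Summing gcd(|Δx|,|Δy|) over the edges gives the boundary count: gcd(11,3) + gcd(11,4) + gcd(0,1) = 1+1+1 = 3.
Scaling by 2 multiplies the area by 2² = 4 (so the new area is 22) and multiplies the boundary lattice-point count by 2, giving 6.
By Pick's theorem, the interior count of the dilated polygon is 22 − 6/2 + 1 = 20.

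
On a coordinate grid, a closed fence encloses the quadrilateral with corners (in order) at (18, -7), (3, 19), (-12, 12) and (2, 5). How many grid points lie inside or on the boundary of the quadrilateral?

227

By the shoelace formula, twice the signed area is |(18·19 − 3·(-7)) + (3·12 − (-12)·19) + ((-12)·5 − 2·12) + (2·(-7) − 18·5)| = 439, so the area is 219.5.
Summing gcd(|Δx|,|Δy|) over the edges gives the boundary count: gcd(15,26) + gcd(15,7) + gcd(14,7) + gcd(16,12) = 1+1+7+4 = 13.
Pick's theorem gives I = A − B/2 + 1 = 219.5 − 13/2 + 1 = 214, so the closed region contains I + B = 214 + 13 = 227 lattice points.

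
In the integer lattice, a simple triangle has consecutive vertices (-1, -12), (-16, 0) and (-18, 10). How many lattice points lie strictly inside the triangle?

61

Using the shoelace formula, 2A = |[(-1)·0 − (-16)·(-12)] + [(-16)·10 − (-18)·0] + [(-18)·(-12) − (-1)·10]| = 126, so the area is 63.
Summing gcd(|Δx|,|Δy|) over the edges gives the boundary count: gcd(15,12) + gcd(2,10) + gcd(17,22) = 3+2+1 = 6.
By Pick's theorem A = I + B/2 − 1, so I = 63 − 6/2 + 1 = 61.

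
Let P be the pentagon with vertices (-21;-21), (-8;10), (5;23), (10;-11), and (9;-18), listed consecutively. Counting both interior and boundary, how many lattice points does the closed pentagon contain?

783

By the shoelace formula, twice the signed area is |[(-21)·10 − (-8)·(-21)] + [(-8)·23 − 5·10] + [5·(-11) − 10·23] + [10·(-18) − 9·(-11)] + [9·(-21) − (-21)·(-18)]| = 1545, so the area is 1545/2.
The number of boundary lattice points is Σ gcd(|Δx|,|Δy|) = gcd(13,31) + gcd(13,13) + gcd(5,34) + gcd(1,7) + gcd(30,3) = 1+13+1+1+3 = 19.
Pick's theorem gives I = A − B/2 + 1 = 1545/2 − 19/2 + 1 = 764, so the closed region contains I + B = 764 + 19 = 783 lattice points.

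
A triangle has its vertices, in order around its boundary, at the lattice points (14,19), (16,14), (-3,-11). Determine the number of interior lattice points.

72

By the shoelace formula, twice the signed area is |(14·14 − 16·19) + (16·(-11) − (-3)·14) + ((-3)·19 − 14·(-11))| = 145, so the area is 145/2.
Along each edge there are gcd(|Δx|,|Δy|)+1 lattice points, so counting each shared vertex once the boundary has gcd(2,5) + gcd(19,25) + gcd(17,30) = 1+1+1 = 3.
By Pick's theorem A = I + B/2 − 1, so I = 145/2 − 3/2 + 1 = 72.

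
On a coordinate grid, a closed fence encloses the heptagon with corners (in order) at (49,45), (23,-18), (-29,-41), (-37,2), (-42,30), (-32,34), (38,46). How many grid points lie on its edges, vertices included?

9

The number of boundary lattice points is Σ gcd(|Δx|,|Δy|) = gcd(26,63) + gcd(52,23) + gcd(8,43) + gcd(5,28) + gcd(10,4) + gcd(70,12) + gcd(11,1) = 1+1+1+1+2+2+1 = 9.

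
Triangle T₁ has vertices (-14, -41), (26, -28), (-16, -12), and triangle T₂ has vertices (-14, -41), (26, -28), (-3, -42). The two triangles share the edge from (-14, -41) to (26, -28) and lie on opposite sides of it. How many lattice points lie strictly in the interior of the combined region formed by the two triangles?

The union is the simple quadrilateral with vertices (-14, -41), (-16, -12), (26, -28), (-3, -42) in order.
By the shoelace formula, twice the signed area is |((-14)·(-12) − (-16)·(-41)) + ((-16)·(-28) − 26·(-12)) + (26·(-42) − (-3)·(-28)) + ((-3)·(-41) − (-14)·(-42))| = 1369, so the area is 684.5.
Along each edge there are gcd(|Δx|,|Δy|)+1 lattice points, so counting each shared vertex once the boundary has gcd(2,29) + gcd(42,16) + gcd(29,14) + gcd(11,1) = 1+2+1+1 = 5.
By Pick's theorem I = A − B/2 + 1 = 684.5 − 5/2 + 1 = 683.

683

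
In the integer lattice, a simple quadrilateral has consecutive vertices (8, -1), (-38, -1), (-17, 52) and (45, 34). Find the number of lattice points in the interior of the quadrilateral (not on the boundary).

2613

By the shoelace formula, twice the signed area is |[8·(-1) − (-38)·(-1)] + [(-38)·52 − (-17)·(-1)] + [(-17)·34 − 45·52] + [45·(-1) − 8·34]| = 5274, so the area is 2637.
Summing gcd(|Δx|,|Δy|) over the edges gives the boundary count: gcd(46,0) + gcd(21,53) + gcd(62,18) + gcd(37,35) = 46+1+2+1 = 50.
By Pick's theorem A = I + B/2 − 1, so I = 2637 − 50/2 + 1 = 2613.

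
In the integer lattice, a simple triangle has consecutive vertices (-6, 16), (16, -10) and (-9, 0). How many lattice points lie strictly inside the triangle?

212

The shoelace formula gives twice the area as |[(-6)·(-10) − 16·16] + [16·0 − (-9)·(-10)] + [(-9)·16 − (-6)·0]| = 430, so the area is 215.
Summing gcd(|Δx|,|Δy|) over the edges gives the boundary count: gcd(22,26) + gcd(25,10) + gcd(3,16) = 2+5+1 = 8.
By Pick's theorem A = I + B/2 − 1, so I = 215 − 8/2 + 1 = 212.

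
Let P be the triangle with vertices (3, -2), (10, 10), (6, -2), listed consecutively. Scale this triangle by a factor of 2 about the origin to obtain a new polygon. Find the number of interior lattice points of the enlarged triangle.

Using the shoelace formula, 2A = |[3·10 − 10·(-2)] + [10·(-2) − 6·10] + [6·(-2) − 3·(-2)]| = 36, so the area is 18.
Along each edge there are gcd(|Δx|,|Δy|)+1 lattice points, so counting each shared vertex once the boundary has gcd(7,12) + gcd(4,12) + gcd(3,0) = 1+4+3 = 8.
Scaling by 2 multiplies the area by 2² = 4 (so the new area is 72) and multiplies the boundary lattice-point count by 2, giving 16.
By Pick's theorem, the interior count of the dilated polygon is 72 − 16/2 + 1 = 65.

65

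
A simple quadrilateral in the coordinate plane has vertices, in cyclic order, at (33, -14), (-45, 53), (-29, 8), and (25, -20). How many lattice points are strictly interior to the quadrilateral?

Using the shoelace formula, 2A = |[33·53 − (-45)·(-14)] + [(-45)·8 − (-29)·53] + [(-29)·(-20) − 25·8] + [25·(-14) − 33·(-20)]| = 2986, so the area is 1493.
Along each edge there are gcd(|Δx|,|Δy|)+1 lattice points, so counting each shared vertex once the boundary has gcd(78,67) + gcd(16,45) + gcd(54,28) + gcd(8,6) = 1+1+2+2 = 6.
By Pick's theorem A = I + B/2 − 1, so I = 1493 − 6/2 + 1 = 1491.

1491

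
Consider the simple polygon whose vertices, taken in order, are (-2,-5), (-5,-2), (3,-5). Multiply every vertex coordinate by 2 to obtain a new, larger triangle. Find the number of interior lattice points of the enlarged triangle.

The shoelace formula gives twice the area as |((-2)·(-2) − (-5)·(-5)) + ((-5)·(-5) − 3·(-2)) + (3·(-5) − (-2)·(-5))| = 15, so the area is 15/2.
Along each edge there are gcd(|Δx|,|Δy|)+1 lattice points, so counting each shared vertex once the boundary has gcd(3,3) + gcd(8,3) + gcd(5,0) = 3+1+5 = 9.
Scaling by 2 multiplies the area by 2² = 4 (so the new area is 30) and multiplies the boundary lattice-point count by 2, giving 18.
By Pick's theorem, the interior count of the dilated polygon is 30 − 18/2 + 1 = 22.

22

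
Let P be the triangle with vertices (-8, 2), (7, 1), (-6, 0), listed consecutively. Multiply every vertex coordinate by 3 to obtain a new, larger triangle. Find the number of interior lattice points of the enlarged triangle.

By the shoelace formula, twice the signed area is |[(-8)·1 − 7·2] + [7·0 − (-6)·1] + [(-6)·2 − (-8)·0]| = 28, so the area is 14.
Summing gcd(|Δx|,|Δy|) over the edges gives the boundary count: gcd(15,1) + gcd(13,1) + gcd(2,2) = 1+1+2 = 4.
Scaling by 3 multiplies the area by 3² = 9 (so the new area is 126) and multiplies the boundary lattice-point count by 3, giving 12.
By Pick's theorem, the interior count of the dilated polygon is 126 − 12/2 + 1 = 121.

121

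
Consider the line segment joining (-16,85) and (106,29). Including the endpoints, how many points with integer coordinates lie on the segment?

3

The number of lattice points on a segment between lattice points is gcd(|Δx|,|Δy|) + 1 = gcd(122,56) + 1 = 2 + 1 = 3.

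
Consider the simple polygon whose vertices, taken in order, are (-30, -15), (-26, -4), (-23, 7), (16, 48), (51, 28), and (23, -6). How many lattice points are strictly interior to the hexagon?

By the shoelace formula, twice the signed area is |[(-30)·(-4) − (-26)·(-15)] + [(-26)·7 − (-23)·(-4)] + [(-23)·48 − 16·7] + [16·28 − 51·48] + [51·(-6) − 23·28] + [23·(-15) − (-30)·(-6)]| = 5235, so the area is 2617.5.
Along each edge there are gcd(|Δx|,|Δy|)+1 lattice points, so counting each shared vertex once the boundary has gcd(4,11) + gcd(3,11) + gcd(39,41) + gcd(35,20) + gcd(28,34) + gcd(53,9) = 1+1+1+5+2+1 = 11.
By Pick's theorem A = I + B/2 − 1, so I = 2617.5 − 11/2 + 1 = 2613.

2613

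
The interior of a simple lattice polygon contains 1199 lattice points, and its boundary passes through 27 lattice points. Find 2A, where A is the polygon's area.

2423

Pick's theorem states A = I + B/2 − 1, so A = 1199 + 27/2 − 1 = 2423/2.
Hence 2A = 2423.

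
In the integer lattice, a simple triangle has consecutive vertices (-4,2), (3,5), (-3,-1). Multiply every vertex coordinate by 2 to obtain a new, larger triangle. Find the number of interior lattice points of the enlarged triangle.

41

Using the shoelace formula, 2A = |[(-4)·5 − 3·2] + [3·(-1) − (-3)·5] + [(-3)·2 − (-4)·(-1)]| = 24, so the area is 12.
Summing gcd(|Δx|,|Δy|) over the edges gives the boundary count: gcd(7,3) + gcd(6,6) + gcd(1,3) = 1+6+1 = 8.
Scaling by 2 multiplies the area by 2² = 4 (so the new area is 48) and multiplies the boundary lattice-point count by 2, giving 16.
By Pick's theorem, the interior count of the dilated polygon is 48 − 16/2 + 1 = 41.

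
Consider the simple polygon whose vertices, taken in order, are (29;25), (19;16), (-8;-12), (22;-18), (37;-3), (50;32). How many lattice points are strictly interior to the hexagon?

1262

The shoelace formula gives twice the area as |(29·16 − 19·25) + (19·(-12) − (-8)·16) + ((-8)·(-18) − 22·(-12)) + (22·(-3) − 37·(-18)) + (37·32 − 50·(-3)) + (50·25 − 29·32)| = 2553, so the area is 1276.5.
Summing gcd(|Δx|,|Δy|) over the edges gives the boundary count: gcd(10,9) + gcd(27,28) + gcd(30,6) + gcd(15,15) + gcd(13,35) + gcd(21,7) = 1+1+6+15+1+7 = 31.
By Pick's theorem A = I + B/2 − 1, so I = 1276.5 − 31/2 + 1 = 1262.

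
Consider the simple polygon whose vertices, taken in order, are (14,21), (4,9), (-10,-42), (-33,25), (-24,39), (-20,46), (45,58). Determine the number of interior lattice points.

The shoelace formula gives twice the area as |(14·9 − 4·21) + (4·(-42) − (-10)·9) + ((-10)·25 − (-33)·(-42)) + ((-33)·39 − (-24)·25) + ((-24)·46 − (-20)·39) + ((-20)·58 − 45·46) + (45·21 − 14·58)| = 5780, so the area is 2890.
Summing gcd(|Δx|,|Δy|) over the edges gives the boundary count: gcd(10,12) + gcd(14,51) + gcd(23,67) + gcd(9,14) + gcd(4,7) + gcd(65,12) + gcd(31,37) = 2+1+1+1+1+1+1 = 8.
Pick's theorem gives I = A − B/2 + 1 = 2890 − 8/2 + 1 = 2887.

2887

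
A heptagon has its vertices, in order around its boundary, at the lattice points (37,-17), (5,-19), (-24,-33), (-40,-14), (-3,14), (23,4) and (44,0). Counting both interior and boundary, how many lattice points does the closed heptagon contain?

2047

By the shoelace formula, twice the signed area is |[37·(-19) − 5·(-17)] + [5·(-33) − (-24)·(-19)] + [(-24)·(-14) − (-40)·(-33)] + [(-40)·14 − (-3)·(-14)] + [(-3)·4 − 23·14] + [23·0 − 44·4] + [44·(-17) − 37·0]| = 4083, so the area is 2041.5.
Summing gcd(|Δx|,|Δy|) over the edges gives the boundary count: gcd(32,2) + gcd(29,14) + gcd(16,19) + gcd(37,28) + gcd(26,10) + gcd(21,4) + gcd(7,17) = 2+1+1+1+2+1+1 = 9.
Pick's theorem gives I = A − B/2 + 1 = 2041.5 − 9/2 + 1 = 2038, so the closed region contains I + B = 2038 + 9 = 2047 lattice points.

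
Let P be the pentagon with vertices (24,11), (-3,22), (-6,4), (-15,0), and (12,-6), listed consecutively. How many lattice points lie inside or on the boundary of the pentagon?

559

Using the shoelace formula, 2A = |(24·22 − (-3)·11) + ((-3)·4 − (-6)·22) + ((-6)·0 − (-15)·4) + ((-15)·(-6) − 12·0) + (12·11 − 24·(-6))| = 1107, so the area is 1107/2.
Along each edge there are gcd(|Δx|,|Δy|)+1 lattice points, so counting each shared vertex once the boundary has gcd(27,11) + gcd(3,18) + gcd(9,4) + gcd(27,6) + gcd(12,17) = 1+3+1+3+1 = 9.
Pick's theorem gives I = A − B/2 + 1 = 1107/2 − 9/2 + 1 = 550, so the closed region contains I + B = 550 + 9 = 559 lattice points.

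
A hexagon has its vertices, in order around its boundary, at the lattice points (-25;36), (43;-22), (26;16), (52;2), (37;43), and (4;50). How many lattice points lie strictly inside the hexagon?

2355

By the shoelace formula, twice the signed area is |[(-25)·(-22) − 43·36] + [43·16 − 26·(-22)] + [26·2 − 52·16] + [52·43 − 37·2] + [37·50 − 4·43] + [4·36 − (-25)·50]| = 4716, so the area is 2358.
The number of boundary lattice points is Σ gcd(|Δx|,|Δy|) = gcd(68,58) + gcd(17,38) + gcd(26,14) + gcd(15,41) + gcd(33,7) + gcd(29,14) = 2+1+2+1+1+1 = 8.
Pick's theorem gives I = A − B/2 + 1 = 2358 − 8/2 + 1 = 2355.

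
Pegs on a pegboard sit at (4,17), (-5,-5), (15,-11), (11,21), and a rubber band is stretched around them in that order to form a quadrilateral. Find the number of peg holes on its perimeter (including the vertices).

8

Along each edge there are gcd(|Δx|,|Δy|)+1 lattice points, so counting each shared vertex once the boundary has gcd(9,22) + gcd(20,6) + gcd(4,32) + gcd(7,4) = 1+2+4+1 = 8.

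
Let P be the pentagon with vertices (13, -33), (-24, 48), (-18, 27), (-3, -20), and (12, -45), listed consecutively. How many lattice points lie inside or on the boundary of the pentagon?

Using the shoelace formula, 2A = |[13·48 − (-24)·(-33)] + [(-24)·27 − (-18)·48] + [(-18)·(-20) − (-3)·27] + [(-3)·(-45) − 12·(-20)] + [12·(-33) − 13·(-45)]| = 1053, so the area is 526.5.
Summing gcd(|Δx|,|Δy|) over the edges gives the boundary count: gcd(37,81) + gcd(6,21) + gcd(15,47) + gcd(15,25) + gcd(1,12) = 1+3+1+5+1 = 11.
Pick's theorem gives I = A − B/2 + 1 = 526.5 − 11/2 + 1 = 522, so the closed region contains I + B = 522 + 11 = 533 lattice points.

533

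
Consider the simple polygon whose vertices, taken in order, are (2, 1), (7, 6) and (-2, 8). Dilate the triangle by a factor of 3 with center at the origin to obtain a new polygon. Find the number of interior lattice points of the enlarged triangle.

By the shoelace formula, twice the signed area is |[2·6 − 7·1] + [7·8 − (-2)·6] + [(-2)·1 − 2·8]| = 55, so the area is 27.5.
Summing gcd(|Δx|,|Δy|) over the edges gives the boundary count: gcd(5,5) + gcd(9,2) + gcd(4,7) = 5+1+1 = 7.
Scaling by 3 multiplies the area by 3² = 9 (so the new area is 247.5) and multiplies the boundary lattice-point count by 3, giving 21.
By Pick's theorem, the interior count of the dilated polygon is 247.5 − 21/2 + 1 = 238.

238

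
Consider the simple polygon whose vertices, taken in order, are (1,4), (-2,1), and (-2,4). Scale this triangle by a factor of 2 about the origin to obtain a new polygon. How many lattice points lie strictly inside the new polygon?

10

Using the shoelace formula, 2A = |(1·1 − (-2)·4) + ((-2)·4 − (-2)·1) + ((-2)·4 − 1·4)| = 9, so the area is 9/2.
Summing gcd(|Δx|,|Δy|) over the edges gives the boundary count: gcd(3,3) + gcd(0,3) + gcd(3,0) = 3+3+3 = 9.
Scaling by 2 multiplies the area by 2² = 4 (so the new area is 18) and multiplies the boundary lattice-point count by 2, giving 18.
By Pick's theorem, the interior count of the dilated polygon is 18 − 18/2 + 1 = 10.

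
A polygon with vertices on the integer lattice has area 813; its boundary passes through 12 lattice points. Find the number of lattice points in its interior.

808

Pick's theorem A = I + B/2 − 1 rearranges to I = A − B/2 + 1 = 813 − 12/2 + 1 = 808.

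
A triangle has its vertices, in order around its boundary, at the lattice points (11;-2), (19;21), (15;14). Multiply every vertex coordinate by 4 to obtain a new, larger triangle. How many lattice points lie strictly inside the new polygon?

By the shoelace formula, twice the signed area is |[11·21 − 19·(-2)] + [19·14 − 15·21] + [15·(-2) − 11·14]| = 36, so the area is 18.
The number of boundary lattice points is Σ gcd(|Δx|,|Δy|) = gcd(8,23) + gcd(4,7) + gcd(4,16) = 1+1+4 = 6.
Scaling by 4 multiplies the area by 4² = 16 (so the new area is 288) and multiplies the boundary lattice-point count by 4, giving 24.
By Pick's theorem, the interior count of the dilated polygon is 288 − 24/2 + 1 = 277.

277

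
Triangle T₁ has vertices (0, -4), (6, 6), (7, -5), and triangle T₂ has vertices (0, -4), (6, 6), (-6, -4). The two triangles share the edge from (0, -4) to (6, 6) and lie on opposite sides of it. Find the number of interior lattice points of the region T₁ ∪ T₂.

64

The union is the simple quadrilateral with vertices (0, -4), (7, -5), (6, 6), (-6, -4) in order.
By the shoelace formula, twice the signed area is |[0·(-5) − 7·(-4)] + [7·6 − 6·(-5)] + [6·(-4) − (-6)·6] + [(-6)·(-4) − 0·(-4)]| = 136, so the area is 68.
Summing gcd(|Δx|,|Δy|) over the edges gives the boundary count: gcd(7,1) + gcd(1,11) + gcd(12,10) + gcd(6,0) = 1+1+2+6 = 10.
By Pick's theorem I = A − B/2 + 1 = 68 − 10/2 + 1 = 64.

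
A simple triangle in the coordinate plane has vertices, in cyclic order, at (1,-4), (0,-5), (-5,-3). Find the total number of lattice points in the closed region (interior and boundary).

6

Using the shoelace formula, 2A = |[1·(-5) − 0·(-4)] + [0·(-3) − (-5)·(-5)] + [(-5)·(-4) − 1·(-3)]| = 7, so the area is 7/2.
Along each edge there are gcd(|Δx|,|Δy|)+1 lattice points, so counting each shared vertex once the boundary has gcd(1,1) + gcd(5,2) + gcd(6,1) = 1+1+1 = 3.
Pick's theorem gives I = A − B/2 + 1 = 7/2 − 3/2 + 1 = 3, so the closed region contains I + B = 3 + 3 = 6 lattice points.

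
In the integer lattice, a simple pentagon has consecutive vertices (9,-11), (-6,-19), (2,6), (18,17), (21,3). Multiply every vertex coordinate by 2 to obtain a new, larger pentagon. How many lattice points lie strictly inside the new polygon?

The shoelace formula gives twice the area as |[9·(-19) − (-6)·(-11)] + [(-6)·6 − 2·(-19)] + [2·17 − 18·6] + [18·3 − 21·17] + [21·(-11) − 9·3]| = 870, so the area is 435.
Along each edge there are gcd(|Δx|,|Δy|)+1 lattice points, so counting each shared vertex once the boundary has gcd(15,8) + gcd(8,25) + gcd(16,11) + gcd(3,14) + gcd(12,14) = 1+1+1+1+2 = 6.
Scaling by 2 multiplies the area by 2² = 4 (so the new area is 1740) and multiplies the boundary lattice-point count by 2, giving 12.
By Pick's theorem, the interior count of the dilated polygon is 1740 − 12/2 + 1 = 1735.

1735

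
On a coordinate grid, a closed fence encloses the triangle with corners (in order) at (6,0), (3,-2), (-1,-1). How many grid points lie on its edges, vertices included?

The number of boundary lattice points is Σ gcd(|Δx|,|Δy|) = gcd(3,2) + gcd(4,1) + gcd(7,1) = 1+1+1 = 3.

3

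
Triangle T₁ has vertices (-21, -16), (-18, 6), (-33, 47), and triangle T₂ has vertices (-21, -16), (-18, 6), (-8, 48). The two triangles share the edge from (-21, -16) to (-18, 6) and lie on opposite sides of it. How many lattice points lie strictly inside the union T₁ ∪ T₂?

271

The union is the simple quadrilateral with vertices (-21, -16), (-33, 47), (-18, 6), (-8, 48) in order.
By the shoelace formula, twice the signed area is |((-21)·47 − (-33)·(-16)) + ((-33)·6 − (-18)·47) + ((-18)·48 − (-8)·6) + ((-8)·(-16) − (-21)·48)| = 547, so the area is 547/2.
The number of boundary lattice points is Σ gcd(|Δx|,|Δy|) = gcd(12,63) + gcd(15,41) + gcd(10,42) + gcd(13,64) = 3+1+2+1 = 7.
By Pick's theorem I = A − B/2 + 1 = 547/2 − 7/2 + 1 = 271.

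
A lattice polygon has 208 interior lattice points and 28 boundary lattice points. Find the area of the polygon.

221

By Pick's theorem, A = I + B/2 − 1 = 208 + 28/2 − 1 = 221.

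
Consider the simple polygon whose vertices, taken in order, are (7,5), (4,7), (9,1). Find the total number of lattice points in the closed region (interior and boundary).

The shoelace formula gives twice the area as |(7·7 − 4·5) + (4·1 − 9·7) + (9·5 − 7·1)| = 8, so the area is 4.
Summing gcd(|Δx|,|Δy|) over the edges gives the boundary count: gcd(3,2) + gcd(5,6) + gcd(2,4) = 1+1+2 = 4.
Pick's theorem gives I = A − B/2 + 1 = 4 − 4/2 + 1 = 3, so the closed region contains I + B = 3 + 4 = 7 lattice points.

7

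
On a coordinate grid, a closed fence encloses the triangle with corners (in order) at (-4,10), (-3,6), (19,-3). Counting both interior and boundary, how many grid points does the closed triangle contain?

42

Using the shoelace formula, 2A = |((-4)·6 − (-3)·10) + ((-3)·(-3) − 19·6) + (19·10 − (-4)·(-3))| = 79, so the area is 79/2.
Summing gcd(|Δx|,|Δy|) over the edges gives the boundary count: gcd(1,4) + gcd(22,9) + gcd(23,13) = 1+1+1 = 3.
Pick's theorem gives I = A − B/2 + 1 = 79/2 − 3/2 + 1 = 39, so the closed region contains I + B = 39 + 3 = 42 lattice points.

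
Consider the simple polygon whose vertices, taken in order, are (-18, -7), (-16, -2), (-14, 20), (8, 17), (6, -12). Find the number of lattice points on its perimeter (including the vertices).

6

Summing gcd(|Δx|,|Δy|) over the edges gives the boundary count: gcd(2,5) + gcd(2,22) + gcd(22,3) + gcd(2,29) + gcd(24,5) = 1+2+1+1+1 = 6.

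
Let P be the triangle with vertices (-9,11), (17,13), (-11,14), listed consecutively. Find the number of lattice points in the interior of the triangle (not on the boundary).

40

The shoelace formula gives twice the area as |((-9)·13 − 17·11) + (17·14 − (-11)·13) + ((-11)·11 − (-9)·14)| = 82, so the area is 41.
Summing gcd(|Δx|,|Δy|) over the edges gives the boundary count: gcd(26,2) + gcd(28,1) + gcd(2,3) = 2+1+1 = 4.
By Pick's theorem A = I + B/2 − 1, so I = 41 − 4/2 + 1 = 40.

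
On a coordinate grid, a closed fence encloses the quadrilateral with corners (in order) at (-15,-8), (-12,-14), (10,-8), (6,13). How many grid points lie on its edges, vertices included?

27

The number of boundary lattice points is Σ gcd(|Δx|,|Δy|) = gcd(3,6) + gcd(22,6) + gcd(4,21) + gcd(21,21) = 3+2+1+21 = 27.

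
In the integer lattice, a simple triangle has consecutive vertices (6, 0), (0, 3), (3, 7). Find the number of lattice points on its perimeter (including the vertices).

5

The number of boundary lattice points is Σ gcd(|Δx|,|Δy|) = gcd(6,3) + gcd(3,4) + gcd(3,7) = 3+1+1 = 5.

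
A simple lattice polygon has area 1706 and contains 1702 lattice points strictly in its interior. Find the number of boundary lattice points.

Pick's theorem gives A = I + B/2 − 1, so B = 2(A − I + 1) = 2(1706 − 1702 + 1) = 10.

10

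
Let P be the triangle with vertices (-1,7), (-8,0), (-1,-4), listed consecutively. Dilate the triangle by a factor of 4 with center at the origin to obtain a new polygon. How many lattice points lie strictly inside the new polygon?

By the shoelace formula, twice the signed area is |[(-1)·0 − (-8)·7] + [(-8)·(-4) − (-1)·0] + [(-1)·7 − (-1)·(-4)]| = 77, so the area is 38.5.
Along each edge there are gcd(|Δx|,|Δy|)+1 lattice points, so counting each shared vertex once the boundary has gcd(7,7) + gcd(7,4) + gcd(0,11) = 7+1+11 = 19.
Scaling by 4 multiplies the area by 4² = 16 (so the new area is 616) and multiplies the boundary lattice-point count by 4, giving 76.
By Pick's theorem, the interior count of the dilated polygon is 616 − 76/2 + 1 = 579.

579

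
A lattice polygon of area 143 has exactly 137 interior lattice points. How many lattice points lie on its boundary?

14

Pick's theorem gives A = I + B/2 − 1, so B = 2(A − I + 1) = 2(143 − 137 + 1) = 14.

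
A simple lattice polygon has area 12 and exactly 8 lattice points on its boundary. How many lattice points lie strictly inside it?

From Pick's theorem, I = A − B/2 + 1 = 12 − 8/2 + 1 = 9.

9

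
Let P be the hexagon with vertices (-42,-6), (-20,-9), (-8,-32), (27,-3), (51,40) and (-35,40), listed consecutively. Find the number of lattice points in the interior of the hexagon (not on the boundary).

4094

Using the shoelace formula, 2A = |[(-42)·(-9) − (-20)·(-6)] + [(-20)·(-32) − (-8)·(-9)] + [(-8)·(-3) − 27·(-32)] + [27·40 − 51·(-3)] + [51·40 − (-35)·40] + [(-35)·(-6) − (-42)·40]| = 8277, so the area is 4138.5.
Along each edge there are gcd(|Δx|,|Δy|)+1 lattice points, so counting each shared vertex once the boundary has gcd(22,3) + gcd(12,23) + gcd(35,29) + gcd(24,43) + gcd(86,0) + gcd(7,46) = 1+1+1+1+86+1 = 91.
By Pick's theorem A = I + B/2 − 1, so I = 4138.5 − 91/2 + 1 = 4094.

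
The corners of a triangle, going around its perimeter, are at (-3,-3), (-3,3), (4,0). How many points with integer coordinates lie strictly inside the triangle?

The shoelace formula gives twice the area as |[(-3)·3 − (-3)·(-3)] + [(-3)·0 − 4·3] + [4·(-3) − (-3)·0]| = 42, so the area is 21.
The number of boundary lattice points is Σ gcd(|Δx|,|Δy|) = gcd(0,6) + gcd(7,3) + gcd(7,3) = 6+1+1 = 8.
Pick's theorem gives I = A − B/2 + 1 = 21 − 8/2 + 1 = 18.

18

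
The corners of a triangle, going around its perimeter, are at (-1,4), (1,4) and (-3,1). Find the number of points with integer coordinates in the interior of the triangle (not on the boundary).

By the shoelace formula, twice the signed area is |((-1)·4 − 1·4) + (1·1 − (-3)·4) + ((-3)·4 − (-1)·1)| = 6, so the area is 3.
The number of boundary lattice points is Σ gcd(|Δx|,|Δy|) = gcd(2,0) + gcd(4,3) + gcd(2,3) = 2+1+1 = 4.
By Pick's theorem A = I + B/2 − 1, so I = 3 − 4/2 + 1 = 2.

2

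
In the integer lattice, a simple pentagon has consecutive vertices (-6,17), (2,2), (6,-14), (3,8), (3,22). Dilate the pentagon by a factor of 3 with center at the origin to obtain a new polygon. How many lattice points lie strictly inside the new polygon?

1000

The shoelace formula gives twice the area as |((-6)·2 − 2·17) + (2·(-14) − 6·2) + (6·8 − 3·(-14)) + (3·22 − 3·8) + (3·17 − (-6)·22)| = 229, so the area is 229/2.
Summing gcd(|Δx|,|Δy|) over the edges gives the boundary count: gcd(8,15) + gcd(4,16) + gcd(3,22) + gcd(0,14) + gcd(9,5) = 1+4+1+14+1 = 21.
Scaling by 3 multiplies the area by 3² = 9 (so the new area is 2061/2) and multiplies the boundary lattice-point count by 3, giving 63.
By Pick's theorem, the interior count of the dilated polygon is 2061/2 − 63/2 + 1 = 1000.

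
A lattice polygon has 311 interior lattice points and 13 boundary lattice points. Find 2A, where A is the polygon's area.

Pick's theorem states A = I + B/2 − 1, so A = 311 + 13/2 − 1 = 633/2.
Hence 2A = 633.

633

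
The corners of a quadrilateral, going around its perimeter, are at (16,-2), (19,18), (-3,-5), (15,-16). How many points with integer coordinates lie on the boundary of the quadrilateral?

The number of boundary lattice points is Σ gcd(|Δx|,|Δy|) = gcd(3,20) + gcd(22,23) + gcd(18,11) + gcd(1,14) = 1+1+1+1 = 4.

4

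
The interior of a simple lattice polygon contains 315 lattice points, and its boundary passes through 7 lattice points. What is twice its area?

Pick's theorem states A = I + B/2 − 1, so A = 315 + 7/2 − 1 = 635/2.
Hence 2A = 635.

635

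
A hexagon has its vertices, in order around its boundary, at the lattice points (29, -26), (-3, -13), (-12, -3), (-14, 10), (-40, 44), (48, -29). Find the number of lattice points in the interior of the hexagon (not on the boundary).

1167

The shoelace formula gives twice the area as |(29·(-13) − (-3)·(-26)) + ((-3)·(-3) − (-12)·(-13)) + ((-12)·10 − (-14)·(-3)) + ((-14)·44 − (-40)·10) + ((-40)·(-29) − 48·44) + (48·(-26) − 29·(-29))| = 2339, so the area is 2339/2.
Summing gcd(|Δx|,|Δy|) over the edges gives the boundary count: gcd(32,13) + gcd(9,10) + gcd(2,13) + gcd(26,34) + gcd(88,73) + gcd(19,3) = 1+1+1+2+1+1 = 7.
Pick's theorem gives I = A − B/2 + 1 = 2339/2 − 7/2 + 1 = 1167.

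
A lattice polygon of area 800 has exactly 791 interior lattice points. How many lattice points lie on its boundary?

20

Pick's theorem gives A = I + B/2 − 1, so B = 2(A − I + 1) = 2(800 − 791 + 1) = 20.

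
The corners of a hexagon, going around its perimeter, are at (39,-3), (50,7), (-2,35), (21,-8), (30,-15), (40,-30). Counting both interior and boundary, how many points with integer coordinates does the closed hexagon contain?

The shoelace formula gives twice the area as |(39·7 − 50·(-3)) + (50·35 − (-2)·7) + ((-2)·(-8) − 21·35) + (21·(-15) − 30·(-8)) + (30·(-30) − 40·(-15)) + (40·(-3) − 39·(-30))| = 2143, so the area is 1071.5.
The number of boundary lattice points is Σ gcd(|Δx|,|Δy|) = gcd(11,10) + gcd(52,28) + gcd(23,43) + gcd(9,7) + gcd(10,15) + gcd(1,27) = 1+4+1+1+5+1 = 13.
Pick's theorem gives I = A − B/2 + 1 = 1071.5 − 13/2 + 1 = 1066, so the closed region contains I + B = 1066 + 13 = 1079 lattice points.

1079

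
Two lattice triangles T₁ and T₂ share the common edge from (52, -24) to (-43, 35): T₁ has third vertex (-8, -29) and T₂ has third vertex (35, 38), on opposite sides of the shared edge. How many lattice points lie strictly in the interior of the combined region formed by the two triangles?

The union is the simple quadrilateral with vertices (52, -24), (-8, -29), (-43, 35), (35, 38) in order.
The shoelace formula gives twice the area as |(52·(-29) − (-8)·(-24)) + ((-8)·35 − (-43)·(-29)) + ((-43)·38 − 35·35) + (35·(-24) − 52·38)| = 8902, so the area is 4451.
Summing gcd(|Δx|,|Δy|) over the edges gives the boundary count: gcd(60,5) + gcd(35,64) + gcd(78,3) + gcd(17,62) = 5+1+3+1 = 10.
By Pick's theorem I = A − B/2 + 1 = 4451 − 10/2 + 1 = 4447.

4447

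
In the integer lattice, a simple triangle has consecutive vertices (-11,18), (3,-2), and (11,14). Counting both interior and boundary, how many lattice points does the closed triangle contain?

199

The shoelace formula gives twice the area as |[(-11)·(-2) − 3·18] + [3·14 − 11·(-2)] + [11·18 − (-11)·14]| = 384, so the area is 192.
Summing gcd(|Δx|,|Δy|) over the edges gives the boundary count: gcd(14,20) + gcd(8,16) + gcd(22,4) = 2+8+2 = 12.
Pick's theorem gives I = A − B/2 + 1 = 192 − 12/2 + 1 = 187, so the closed region contains I + B = 187 + 12 = 199 lattice points.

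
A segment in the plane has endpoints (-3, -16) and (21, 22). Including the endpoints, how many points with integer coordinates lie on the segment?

The number of lattice points on a segment between lattice points is gcd(|Δx|,|Δy|) + 1 = gcd(24,38) + 1 = 2 + 1 = 3.

3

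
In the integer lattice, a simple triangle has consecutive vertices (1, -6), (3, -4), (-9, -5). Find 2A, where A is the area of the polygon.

22

The shoelace formula gives twice the area as |[1·(-4) − 3·(-6)] + [3·(-5) − (-9)·(-4)] + [(-9)·(-6) − 1·(-5)]| = 22, so the area is 11.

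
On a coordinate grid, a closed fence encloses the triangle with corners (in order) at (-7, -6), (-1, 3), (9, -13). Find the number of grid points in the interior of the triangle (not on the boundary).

91

Using the shoelace formula, 2A = |[(-7)·3 − (-1)·(-6)] + [(-1)·(-13) − 9·3] + [9·(-6) − (-7)·(-13)]| = 186, so the area is 93.
The number of boundary lattice points is Σ gcd(|Δx|,|Δy|) = gcd(6,9) + gcd(10,16) + gcd(16,7) = 3+2+1 = 6.
Pick's theorem gives I = A − B/2 + 1 = 93 − 6/2 + 1 = 91.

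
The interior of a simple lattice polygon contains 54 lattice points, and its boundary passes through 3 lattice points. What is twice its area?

Pick's theorem states A = I + B/2 − 1, so A = 54 + 3/2 − 1 = 109/2.
Hence 2A = 109.

109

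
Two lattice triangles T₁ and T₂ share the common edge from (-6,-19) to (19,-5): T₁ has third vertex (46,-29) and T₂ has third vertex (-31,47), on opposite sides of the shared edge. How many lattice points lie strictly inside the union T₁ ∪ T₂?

The union is the simple quadrilateral with vertices (-6,-19), (46,-29), (19,-5), (-31,47) in order.
The shoelace formula gives twice the area as |[(-6)·(-29) − 46·(-19)] + [46·(-5) − 19·(-29)] + [19·47 − (-31)·(-5)] + [(-31)·(-19) − (-6)·47]| = 2978, so the area is 1489.
Summing gcd(|Δx|,|Δy|) over the edges gives the boundary count: gcd(52,10) + gcd(27,24) + gcd(50,52) + gcd(25,66) = 2+3+2+1 = 8.
By Pick's theorem I = A − B/2 + 1 = 1489 − 8/2 + 1 = 1486.

1486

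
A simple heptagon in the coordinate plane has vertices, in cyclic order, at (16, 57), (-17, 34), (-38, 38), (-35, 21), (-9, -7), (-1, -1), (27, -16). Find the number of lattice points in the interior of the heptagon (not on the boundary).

By the shoelace formula, twice the signed area is |[16·34 − (-17)·57] + [(-17)·38 − (-38)·34] + [(-38)·21 − (-35)·38] + [(-35)·(-7) − (-9)·21] + [(-9)·(-1) − (-1)·(-7)] + [(-1)·(-16) − 27·(-1)] + [27·57 − 16·(-16)]| = 4965, so the area is 4965/2.
Summing gcd(|Δx|,|Δy|) over the edges gives the boundary count: gcd(33,23) + gcd(21,4) + gcd(3,17) + gcd(26,28) + gcd(8,6) + gcd(28,15) + gcd(11,73) = 1+1+1+2+2+1+1 = 9.
By Pick's theorem A = I + B/2 − 1, so I = 4965/2 − 9/2 + 1 = 2479.

2479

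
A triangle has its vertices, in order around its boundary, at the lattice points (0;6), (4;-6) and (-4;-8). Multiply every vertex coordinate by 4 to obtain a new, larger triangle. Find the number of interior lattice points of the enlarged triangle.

817

Using the shoelace formula, 2A = |(0·(-6) − 4·6) + (4·(-8) − (-4)·(-6)) + ((-4)·6 − 0·(-8))| = 104, so the area is 52.
Along each edge there are gcd(|Δx|,|Δy|)+1 lattice points, so counting each shared vertex once the boundary has gcd(4,12) + gcd(8,2) + gcd(4,14) = 4+2+2 = 8.
Scaling by 4 multiplies the area by 4² = 16 (so the new area is 832) and multiplies the boundary lattice-point count by 4, giving 32.
By Pick's theorem, the interior count of the dilated polygon is 832 − 32/2 + 1 = 817.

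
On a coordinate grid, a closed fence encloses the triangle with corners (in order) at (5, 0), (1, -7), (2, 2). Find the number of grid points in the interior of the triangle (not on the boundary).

The shoelace formula gives twice the area as |[5·(-7) − 1·0] + [1·2 − 2·(-7)] + [2·0 − 5·2]| = 29, so the area is 29/2.
Summing gcd(|Δx|,|Δy|) over the edges gives the boundary count: gcd(4,7) + gcd(1,9) + gcd(3,2) = 1+1+1 = 3.
By Pick's theorem A = I + B/2 − 1, so I = 29/2 − 3/2 + 1 = 14.

14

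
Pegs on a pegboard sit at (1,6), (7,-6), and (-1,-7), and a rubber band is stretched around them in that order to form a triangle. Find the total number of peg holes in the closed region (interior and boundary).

56

By the shoelace formula, twice the signed area is |(1·(-6) − 7·6) + (7·(-7) − (-1)·(-6)) + ((-1)·6 − 1·(-7))| = 102, so the area is 51.
Along each edge there are gcd(|Δx|,|Δy|)+1 lattice points, so counting each shared vertex once the boundary has gcd(6,12) + gcd(8,1) + gcd(2,13) = 6+1+1 = 8.
Pick's theorem gives I = A − B/2 + 1 = 51 − 8/2 + 1 = 48, so the closed region contains I + B = 48 + 8 = 56 lattice points.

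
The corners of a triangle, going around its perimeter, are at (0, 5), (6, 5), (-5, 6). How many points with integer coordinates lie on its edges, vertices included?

8

The number of boundary lattice points is Σ gcd(|Δx|,|Δy|) = gcd(6,0) + gcd(11,1) + gcd(5,1) = 6+1+1 = 8.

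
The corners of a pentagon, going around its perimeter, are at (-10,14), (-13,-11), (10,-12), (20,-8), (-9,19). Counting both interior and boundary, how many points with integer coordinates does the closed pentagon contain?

Using the shoelace formula, 2A = |[(-10)·(-11) − (-13)·14] + [(-13)·(-12) − 10·(-11)] + [10·(-8) − 20·(-12)] + [20·19 − (-9)·(-8)] + [(-9)·14 − (-10)·19]| = 1090, so the area is 545.
The number of boundary lattice points is Σ gcd(|Δx|,|Δy|) = gcd(3,25) + gcd(23,1) + gcd(10,4) + gcd(29,27) + gcd(1,5) = 1+1+2+1+1 = 6.
Pick's theorem gives I = A − B/2 + 1 = 545 − 6/2 + 1 = 543, so the closed region contains I + B = 543 + 6 = 549 lattice points.

549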